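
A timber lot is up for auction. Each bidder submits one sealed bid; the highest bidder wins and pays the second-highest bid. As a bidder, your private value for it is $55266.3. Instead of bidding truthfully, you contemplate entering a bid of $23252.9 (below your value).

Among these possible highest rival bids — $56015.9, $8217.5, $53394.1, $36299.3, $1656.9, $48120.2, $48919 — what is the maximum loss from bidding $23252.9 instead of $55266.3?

$56015.9: same outcome either way → loss $0.
$8217.5: same outcome either way → loss $0.
$53394.1: truthful gives $1872.2, deviation gives $0 → loss $1872.2.
$36299.3: truthful gives $18967, deviation gives $0 → loss $18967.
$1656.9: same outcome either way → loss $0.
$48120.2: truthful gives $7146.1, deviation gives $0 → loss $7146.1.
$48919: truthful gives $6347.3, deviation gives $0 → loss $6347.3.
Maximum loss: $18967.

$18967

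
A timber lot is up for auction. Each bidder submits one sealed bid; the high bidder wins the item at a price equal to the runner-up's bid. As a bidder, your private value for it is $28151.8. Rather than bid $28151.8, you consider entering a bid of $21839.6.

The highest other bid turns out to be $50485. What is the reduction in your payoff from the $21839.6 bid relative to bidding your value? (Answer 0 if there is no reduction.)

$0

Bidding your value $28151.8: you lose (since $28151.8 < $50485). Payoff $0.
Bidding $21839.6: you lose. Payoff $0.
Difference = $0 − $0 = $0; both bids lead to the same outcome because the competing bid is above both your value and your alternative bid.
Because the price is fixed by the runner-up's bid, deviating from your value can only change a good outcome into a bad one — never the reverse.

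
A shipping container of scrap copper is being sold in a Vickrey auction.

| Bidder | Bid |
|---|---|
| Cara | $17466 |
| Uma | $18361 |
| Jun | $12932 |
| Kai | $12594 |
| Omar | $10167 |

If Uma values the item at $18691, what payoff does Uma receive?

$1225

Highest bid: Uma at $18361, so Uma wins.
Second-highest bid: Cara at $17466 — that is the price the winner pays.
Uma's payoff = value − price = $18691 − $17466 = $1225.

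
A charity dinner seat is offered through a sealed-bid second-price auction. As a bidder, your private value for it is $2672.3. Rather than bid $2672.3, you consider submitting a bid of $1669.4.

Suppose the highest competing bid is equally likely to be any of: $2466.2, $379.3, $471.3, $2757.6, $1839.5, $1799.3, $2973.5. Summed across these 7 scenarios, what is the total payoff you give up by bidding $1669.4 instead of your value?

$1911.9

The deviation costs you only when the competing bid falls strictly between $1669.4 and $2672.3; elsewhere both bids give the same outcome.
$2466.2: truthful payoff $206.1, deviation payoff $0 → loss $206.1.
$379.3: outcomes coincide → loss $0.
$471.3: outcomes coincide → loss $0.
$2757.6: outcomes coincide → loss $0.
$1839.5: truthful payoff $832.8, deviation payoff $0 → loss $832.8.
$1799.3: truthful payoff $873, deviation payoff $0 → loss $873.
$2973.5: outcomes coincide → loss $0.
Total loss = $206.1 + $832.8 + $873 = $1911.9.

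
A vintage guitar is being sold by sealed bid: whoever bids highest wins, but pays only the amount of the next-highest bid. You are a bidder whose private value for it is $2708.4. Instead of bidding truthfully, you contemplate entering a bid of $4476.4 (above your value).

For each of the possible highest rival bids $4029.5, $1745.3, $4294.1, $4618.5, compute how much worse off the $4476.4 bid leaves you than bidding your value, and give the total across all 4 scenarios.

$2906.8

The deviation costs you only when the competing bid falls strictly between $2708.4 and $4476.4; elsewhere both bids give the same outcome.
$4029.5: truthful payoff $0, deviation payoff −$1321.1 → loss $1321.1.
$1745.3: outcomes coincide → loss $0.
$4294.1: truthful payoff $0, deviation payoff −$1585.7 → loss $1585.7.
$4618.5: outcomes coincide → loss $0.
Total loss = $1321.1 + $1585.7 = $2906.8.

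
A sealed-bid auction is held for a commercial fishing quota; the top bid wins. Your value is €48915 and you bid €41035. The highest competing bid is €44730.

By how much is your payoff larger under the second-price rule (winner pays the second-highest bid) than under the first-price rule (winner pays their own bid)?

Your bid €41035 is below €44730, so you lose under either rule.
Payoff is €0 in both cases; difference = €0.

€0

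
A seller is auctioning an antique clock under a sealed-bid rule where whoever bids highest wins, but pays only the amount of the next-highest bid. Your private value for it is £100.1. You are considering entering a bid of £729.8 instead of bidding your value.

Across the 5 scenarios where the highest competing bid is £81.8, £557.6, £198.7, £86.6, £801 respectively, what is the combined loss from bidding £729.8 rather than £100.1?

The deviation costs you only when the competing bid falls strictly between £100.1 and £729.8; elsewhere both bids give the same outcome.
£81.8: outcomes coincide → loss £0.
£557.6: truthful payoff £0, deviation payoff −£457.5 → loss £457.5.
£198.7: truthful payoff £0, deviation payoff −£98.6 → loss £98.6.
£86.6: outcomes coincide → loss £0.
£801: outcomes coincide → loss £0.
Total loss = £457.5 + £98.6 = £556.1.

£556.1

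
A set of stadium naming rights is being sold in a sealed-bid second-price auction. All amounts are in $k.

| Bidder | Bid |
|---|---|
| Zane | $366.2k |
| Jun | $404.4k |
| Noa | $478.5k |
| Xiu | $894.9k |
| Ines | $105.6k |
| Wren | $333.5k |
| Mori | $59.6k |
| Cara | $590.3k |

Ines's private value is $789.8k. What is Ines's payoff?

Highest bid: Xiu at $894.9k, so Xiu wins.
Second-highest bid: Cara at $590.3k — that is the price the winner pays.
Ines did not win, so Ines pays nothing and receives nothing: payoff $0k.

$0k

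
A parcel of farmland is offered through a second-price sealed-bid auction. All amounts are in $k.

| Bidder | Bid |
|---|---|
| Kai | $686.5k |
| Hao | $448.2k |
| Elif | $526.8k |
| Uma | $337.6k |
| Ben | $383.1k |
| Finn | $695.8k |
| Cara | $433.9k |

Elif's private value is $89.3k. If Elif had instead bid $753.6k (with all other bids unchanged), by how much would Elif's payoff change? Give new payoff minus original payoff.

The highest bid among the other bidders is $695.8k; Elif's bid doesn't change that.
Original bid $526.8k: Elif is not highest (top rival bid is $695.8k); payoff $0k.
Alternative bid $753.6k: Elif is highest, pays the top rival bid $695.8k; payoff $89.3k − $695.8k = −$606.5k.
Change in payoff = −$606.5k − ($0k) = −$606.5k.

−$606.5k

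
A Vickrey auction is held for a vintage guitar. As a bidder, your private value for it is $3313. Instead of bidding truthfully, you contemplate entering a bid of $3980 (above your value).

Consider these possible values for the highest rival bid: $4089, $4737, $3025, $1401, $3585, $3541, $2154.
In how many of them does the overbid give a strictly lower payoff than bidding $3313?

2

The deviation hurts exactly when the highest competing bid lies strictly between $3313 and $3980 — overbidding then wins at a price above your value.
$4089: above both → same outcome either way.
$4737: above both → same outcome either way.
$3025: below both → same outcome either way.
$1401: below both → same outcome either way.
$3585: inside the interval → strictly worse (loss $272).
$3541: inside the interval → strictly worse (loss $228).
$2154: below both → same outcome either way.
Count: 2.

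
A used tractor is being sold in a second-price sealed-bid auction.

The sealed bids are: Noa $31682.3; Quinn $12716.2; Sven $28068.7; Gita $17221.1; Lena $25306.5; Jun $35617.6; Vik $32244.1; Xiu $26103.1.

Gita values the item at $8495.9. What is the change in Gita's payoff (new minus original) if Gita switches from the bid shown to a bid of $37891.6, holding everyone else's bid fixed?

−$27121.7

The highest bid among the other bidders is $35617.6; Gita's bid doesn't change that.
Original bid $17221.1: Gita is not highest (top rival bid is $35617.6); payoff $0.
Alternative bid $37891.6: Gita is highest, pays the top rival bid $35617.6; payoff $8495.9 − $35617.6 = −$27121.7.
Change in payoff = −$27121.7 − ($0) = −$27121.7.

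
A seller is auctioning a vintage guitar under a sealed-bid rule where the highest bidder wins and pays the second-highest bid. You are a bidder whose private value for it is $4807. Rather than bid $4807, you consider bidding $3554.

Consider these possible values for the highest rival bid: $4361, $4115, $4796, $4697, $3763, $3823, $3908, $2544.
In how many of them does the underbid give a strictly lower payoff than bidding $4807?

7

The deviation hurts exactly when the highest competing bid lies strictly between $3554 and $4807 — underbidding then forfeits a profitable win.
$4361: inside the interval → strictly worse (loss $446).
$4115: inside the interval → strictly worse (loss $692).
$4796: inside the interval → strictly worse (loss $11).
$4697: inside the interval → strictly worse (loss $110).
$3763: inside the interval → strictly worse (loss $1044).
$3823: inside the interval → strictly worse (loss $984).
$3908: inside the interval → strictly worse (loss $899).
$2544: below both → same outcome either way.
Count: 7.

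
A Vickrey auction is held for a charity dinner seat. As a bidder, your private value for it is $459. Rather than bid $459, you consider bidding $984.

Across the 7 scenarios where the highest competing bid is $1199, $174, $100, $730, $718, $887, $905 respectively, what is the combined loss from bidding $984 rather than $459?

$1404

The deviation costs you only when the competing bid falls strictly between $459 and $984; elsewhere both bids give the same outcome.
$1199: outcomes coincide → loss $0.
$174: outcomes coincide → loss $0.
$100: outcomes coincide → loss $0.
$730: truthful payoff $0, deviation payoff −$271 → loss $271.
$718: truthful payoff $0, deviation payoff −$259 → loss $259.
$887: truthful payoff $0, deviation payoff −$428 → loss $428.
$905: truthful payoff $0, deviation payoff −$446 → loss $446.
Total loss = $271 + $259 + $428 + $446 = $1404.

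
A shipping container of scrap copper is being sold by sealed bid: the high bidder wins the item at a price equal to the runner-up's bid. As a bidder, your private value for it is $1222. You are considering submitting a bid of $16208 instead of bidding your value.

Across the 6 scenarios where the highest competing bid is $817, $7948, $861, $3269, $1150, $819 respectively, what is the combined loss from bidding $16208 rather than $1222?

$8773

The deviation costs you only when the competing bid falls strictly between $1222 and $16208; elsewhere both bids give the same outcome.
$817: outcomes coincide → loss $0.
$7948: truthful payoff $0, deviation payoff −$6726 → loss $6726.
$861: outcomes coincide → loss $0.
$3269: truthful payoff $0, deviation payoff −$2047 → loss $2047.
$1150: outcomes coincide → loss $0.
$819: outcomes coincide → loss $0.
Total loss = $6726 + $2047 = $8773.
Because the price is fixed by the runner-up's bid, deviating from your value can only change a good outcome into a bad one — never the reverse.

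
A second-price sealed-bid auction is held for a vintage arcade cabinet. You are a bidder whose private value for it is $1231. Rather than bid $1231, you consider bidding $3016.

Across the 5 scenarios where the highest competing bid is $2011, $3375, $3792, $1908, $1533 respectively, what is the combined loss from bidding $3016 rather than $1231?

$1759

The deviation costs you only when the competing bid falls strictly between $1231 and $3016; elsewhere both bids give the same outcome.
$2011: truthful payoff $0, deviation payoff −$780 → loss $780.
$3375: outcomes coincide → loss $0.
$3792: outcomes coincide → loss $0.
$1908: truthful payoff $0, deviation payoff −$677 → loss $677.
$1533: truthful payoff $0, deviation payoff −$302 → loss $302.
Total loss = $780 + $677 + $302 = $1759.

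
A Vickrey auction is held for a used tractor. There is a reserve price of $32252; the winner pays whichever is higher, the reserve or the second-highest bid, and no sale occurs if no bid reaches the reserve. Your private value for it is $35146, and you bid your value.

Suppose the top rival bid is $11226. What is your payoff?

$2894

Your bid $35146 is the highest and exceeds the reserve.
Price = max(second-highest bid, reserve) = max($11226, $32252) = $32252.
Payoff = $35146 − $32252 = $2894.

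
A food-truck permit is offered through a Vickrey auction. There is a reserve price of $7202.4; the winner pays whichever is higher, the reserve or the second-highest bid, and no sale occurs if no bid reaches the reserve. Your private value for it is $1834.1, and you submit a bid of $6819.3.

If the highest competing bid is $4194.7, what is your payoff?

$0

Your bid $6819.3 is the highest bid but falls below the reserve $7202.4, so the item goes unsold. Payoff $0.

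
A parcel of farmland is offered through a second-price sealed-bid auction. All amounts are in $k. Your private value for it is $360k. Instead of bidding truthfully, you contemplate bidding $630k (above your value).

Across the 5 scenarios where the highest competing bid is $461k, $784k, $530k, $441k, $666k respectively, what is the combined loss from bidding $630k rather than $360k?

The deviation costs you only when the competing bid falls strictly between $360k and $630k; elsewhere both bids give the same outcome.
$461k: truthful payoff $0k, deviation payoff −$101k → loss $101k.
$784k: outcomes coincide → loss $0k.
$530k: truthful payoff $0k, deviation payoff −$170k → loss $170k.
$441k: truthful payoff $0k, deviation payoff −$81k → loss $81k.
$666k: outcomes coincide → loss $0k.
Total loss = $101k + $170k + $81k = $352k.
Truthful bidding weakly dominates here: raising your bid can only win items priced above your value, and lowering it can only forfeit items priced below.

$352k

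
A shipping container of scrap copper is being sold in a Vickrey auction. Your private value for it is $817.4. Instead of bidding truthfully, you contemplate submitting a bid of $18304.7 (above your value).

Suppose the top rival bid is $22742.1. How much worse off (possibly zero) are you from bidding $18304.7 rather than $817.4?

Bidding your value $817.4: you lose (since $817.4 < $22742.1). Payoff $0.
Bidding $18304.7: you lose. Payoff $0.
Difference = $0 − $0 = $0; both bids lead to the same outcome because the competing bid is above both your value and your alternative bid.
Truthful bidding weakly dominates here: raising your bid can only win items priced above your value, and lowering it can only forfeit items priced below.

$0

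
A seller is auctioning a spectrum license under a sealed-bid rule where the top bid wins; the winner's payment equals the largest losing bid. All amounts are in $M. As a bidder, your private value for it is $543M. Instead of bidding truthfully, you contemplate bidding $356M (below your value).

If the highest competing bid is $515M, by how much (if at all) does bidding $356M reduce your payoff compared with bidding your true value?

Bidding your value $543M: you win (since $543M > $515M) and pay $515M. Payoff $28M.
Bidding $356M: you lose. Payoff $0M.
The competing bid $515M lies between your shaded bid and your value, so underbidding forfeits an item you could have won at a profitable price.
Loss from deviating = $28M − ($0M) = $28M.

$28M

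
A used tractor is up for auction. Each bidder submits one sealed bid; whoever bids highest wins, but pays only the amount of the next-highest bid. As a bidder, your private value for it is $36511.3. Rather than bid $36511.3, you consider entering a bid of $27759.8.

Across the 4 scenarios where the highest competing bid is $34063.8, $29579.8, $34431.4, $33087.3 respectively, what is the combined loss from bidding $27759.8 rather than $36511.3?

$14882.9

The deviation costs you only when the competing bid falls strictly between $27759.8 and $36511.3; elsewhere both bids give the same outcome.
$34063.8: truthful payoff $2447.5, deviation payoff $0 → loss $2447.5.
$29579.8: truthful payoff $6931.5, deviation payoff $0 → loss $6931.5.
$34431.4: truthful payoff $2079.9, deviation payoff $0 → loss $2079.9.
$33087.3: truthful payoff $3424, deviation payoff $0 → loss $3424.
Total loss = $2447.5 + $6931.5 + $2079.9 + $3424 = $14882.9.
Truthful bidding weakly dominates here: raising your bid can only win items priced above your value, and lowering it can only forfeit items priced below.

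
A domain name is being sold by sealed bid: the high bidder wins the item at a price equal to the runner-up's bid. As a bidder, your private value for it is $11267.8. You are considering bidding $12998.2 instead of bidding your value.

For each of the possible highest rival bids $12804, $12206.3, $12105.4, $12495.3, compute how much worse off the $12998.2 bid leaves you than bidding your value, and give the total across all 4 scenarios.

The deviation costs you only when the competing bid falls strictly between $11267.8 and $12998.2; elsewhere both bids give the same outcome.
$12804: truthful payoff $0, deviation payoff −$1536.2 → loss $1536.2.
$12206.3: truthful payoff $0, deviation payoff −$938.5 → loss $938.5.
$12105.4: truthful payoff $0, deviation payoff −$837.6 → loss $837.6.
$12495.3: truthful payoff $0, deviation payoff −$1227.5 → loss $1227.5.
Total loss = $1536.2 + $938.5 + $837.6 + $1227.5 = $4539.8.

$4539.8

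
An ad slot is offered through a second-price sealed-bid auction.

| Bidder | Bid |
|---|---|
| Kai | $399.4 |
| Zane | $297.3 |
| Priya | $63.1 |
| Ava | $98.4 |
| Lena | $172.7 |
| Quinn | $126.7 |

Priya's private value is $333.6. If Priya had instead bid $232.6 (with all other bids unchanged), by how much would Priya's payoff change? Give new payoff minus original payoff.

$0

The highest bid among the other bidders is $399.4; Priya's bid doesn't change that.
Original bid $63.1: Priya is not highest (top rival bid is $399.4); payoff $0.
Alternative bid $232.6: Priya is not highest (top rival bid is $399.4); payoff $0.
Change in payoff = $0 − ($0) = $0.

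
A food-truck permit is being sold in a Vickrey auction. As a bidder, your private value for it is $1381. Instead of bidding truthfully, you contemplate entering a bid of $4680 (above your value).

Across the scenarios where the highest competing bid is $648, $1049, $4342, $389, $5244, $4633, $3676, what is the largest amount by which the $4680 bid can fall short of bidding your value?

$648: same outcome either way → loss $0.
$1049: same outcome either way → loss $0.
$4342: truthful gives $0, deviation gives −$2961 → loss $2961.
$389: same outcome either way → loss $0.
$5244: same outcome either way → loss $0.
$4633: truthful gives $0, deviation gives −$3252 → loss $3252.
$3676: truthful gives $0, deviation gives −$2295 → loss $2295.
Maximum loss: $3252.

$3252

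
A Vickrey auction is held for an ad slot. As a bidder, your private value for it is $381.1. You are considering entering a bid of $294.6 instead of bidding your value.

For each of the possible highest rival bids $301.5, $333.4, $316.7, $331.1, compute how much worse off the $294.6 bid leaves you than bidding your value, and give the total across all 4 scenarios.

The deviation costs you only when the competing bid falls strictly between $294.6 and $381.1; elsewhere both bids give the same outcome.
$301.5: truthful payoff $79.6, deviation payoff $0 → loss $79.6.
$333.4: truthful payoff $47.7, deviation payoff $0 → loss $47.7.
$316.7: truthful payoff $64.4, deviation payoff $0 → loss $64.4.
$331.1: truthful payoff $50, deviation payoff $0 → loss $50.
Total loss = $79.6 + $47.7 + $64.4 + $50 = $241.7.

$241.7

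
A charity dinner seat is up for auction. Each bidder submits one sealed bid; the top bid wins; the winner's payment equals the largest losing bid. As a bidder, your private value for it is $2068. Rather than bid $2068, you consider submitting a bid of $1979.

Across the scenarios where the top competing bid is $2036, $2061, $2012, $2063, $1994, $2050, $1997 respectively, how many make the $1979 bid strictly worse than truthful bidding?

7

The deviation hurts exactly when the highest competing bid lies strictly between $1979 and $2068 — underbidding then forfeits a profitable win.
$2036: inside the interval → strictly worse (loss $32).
$2061: inside the interval → strictly worse (loss $7).
$2012: inside the interval → strictly worse (loss $56).
$2063: inside the interval → strictly worse (loss $5).
$1994: inside the interval → strictly worse (loss $74).
$2050: inside the interval → strictly worse (loss $18).
$1997: inside the interval → strictly worse (loss $71).
Count: 7.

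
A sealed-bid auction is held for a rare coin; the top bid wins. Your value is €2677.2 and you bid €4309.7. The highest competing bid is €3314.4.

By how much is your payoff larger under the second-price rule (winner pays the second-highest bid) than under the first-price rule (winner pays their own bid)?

€995.3

You have the highest bid, so you win under either rule.
Second-price: pay €3314.4 → payoff −€637.2.
First-price: pay your own bid €4309.7 → payoff −€1632.5.
Difference = −€637.2 − (−€1632.5) = €995.3.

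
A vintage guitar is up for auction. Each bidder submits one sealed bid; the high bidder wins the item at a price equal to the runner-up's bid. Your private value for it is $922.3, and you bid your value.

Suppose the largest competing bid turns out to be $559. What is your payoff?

$363.3

Your bid $922.3 exceeds the highest competing bid $559, so you win.
In a second-price auction the winner pays the second-highest bid, $559.
Payoff = value − price = $922.3 − $559 = $363.3.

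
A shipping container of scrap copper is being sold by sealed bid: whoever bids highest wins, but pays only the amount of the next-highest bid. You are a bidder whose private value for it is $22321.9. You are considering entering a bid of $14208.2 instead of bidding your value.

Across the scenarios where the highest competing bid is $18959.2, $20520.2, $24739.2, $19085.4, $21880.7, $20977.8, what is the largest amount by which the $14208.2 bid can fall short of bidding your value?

$18959.2: truthful gives $3362.7, deviation gives $0 → loss $3362.7.
$20520.2: truthful gives $1801.7, deviation gives $0 → loss $1801.7.
$24739.2: same outcome either way → loss $0.
$19085.4: truthful gives $3236.5, deviation gives $0 → loss $3236.5.
$21880.7: truthful gives $441.2, deviation gives $0 → loss $441.2.
$20977.8: truthful gives $1344.1, deviation gives $0 → loss $1344.1.
Maximum loss: $3362.7.

$3362.7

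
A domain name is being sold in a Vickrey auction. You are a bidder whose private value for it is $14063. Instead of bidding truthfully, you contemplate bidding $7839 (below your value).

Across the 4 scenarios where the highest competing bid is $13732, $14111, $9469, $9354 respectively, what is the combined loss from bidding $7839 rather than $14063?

$9634

The deviation costs you only when the competing bid falls strictly between $7839 and $14063; elsewhere both bids give the same outcome.
$13732: truthful payoff $331, deviation payoff $0 → loss $331.
$14111: outcomes coincide → loss $0.
$9469: truthful payoff $4594, deviation payoff $0 → loss $4594.
$9354: truthful payoff $4709, deviation payoff $0 → loss $4709.
Total loss = $331 + $4594 + $4709 = $9634.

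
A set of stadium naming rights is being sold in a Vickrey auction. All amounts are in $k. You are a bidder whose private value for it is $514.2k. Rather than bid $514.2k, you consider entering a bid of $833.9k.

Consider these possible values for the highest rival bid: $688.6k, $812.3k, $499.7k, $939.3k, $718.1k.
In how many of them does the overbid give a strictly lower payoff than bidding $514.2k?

The deviation hurts exactly when the highest competing bid lies strictly between $514.2k and $833.9k — overbidding then wins at a price above your value.
$688.6k: inside the interval → strictly worse (loss $174.4k).
$812.3k: inside the interval → strictly worse (loss $298.1k).
$499.7k: below both → same outcome either way.
$939.3k: above both → same outcome either way.
$718.1k: inside the interval → strictly worse (loss $203.9k).
Count: 3.

3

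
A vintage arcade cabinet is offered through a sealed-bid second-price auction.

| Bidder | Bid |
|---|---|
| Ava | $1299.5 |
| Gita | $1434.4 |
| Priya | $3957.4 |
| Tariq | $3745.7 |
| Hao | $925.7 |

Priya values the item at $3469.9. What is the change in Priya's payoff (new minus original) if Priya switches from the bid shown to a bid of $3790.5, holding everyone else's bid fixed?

The highest bid among the other bidders is $3745.7; Priya's bid doesn't change that.
Original bid $3957.4: Priya is highest, pays the top rival bid $3745.7; payoff $3469.9 − $3745.7 = −$275.8.
Alternative bid $3790.5: Priya is highest, pays the top rival bid $3745.7; payoff $3469.9 − $3745.7 = −$275.8.
Change in payoff = −$275.8 − (−$275.8) = $0.

$0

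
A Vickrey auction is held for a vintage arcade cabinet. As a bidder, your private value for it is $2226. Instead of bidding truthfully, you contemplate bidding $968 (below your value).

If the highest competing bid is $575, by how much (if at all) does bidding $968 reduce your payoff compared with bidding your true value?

Bidding your value $2226: you win (since $2226 > $575) and pay $575. Payoff $1651.
Bidding $968: you win and pay $575. Payoff $2226 − $575 = $1651.
Difference = $1651 − $1651 = $0; both bids lead to the same outcome because the competing bid is below both your value and your alternative bid.

$0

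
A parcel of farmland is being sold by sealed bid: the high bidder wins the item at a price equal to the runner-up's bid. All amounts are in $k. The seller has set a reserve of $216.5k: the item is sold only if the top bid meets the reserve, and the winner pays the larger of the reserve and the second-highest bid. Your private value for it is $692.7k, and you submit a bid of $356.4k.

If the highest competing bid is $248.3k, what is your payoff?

$444.4k

Your bid $356.4k is the highest and exceeds the reserve.
Price = max(second-highest bid, reserve) = max($248.3k, $216.5k) = $248.3k.
Payoff = $692.7k − $248.3k = $444.4k.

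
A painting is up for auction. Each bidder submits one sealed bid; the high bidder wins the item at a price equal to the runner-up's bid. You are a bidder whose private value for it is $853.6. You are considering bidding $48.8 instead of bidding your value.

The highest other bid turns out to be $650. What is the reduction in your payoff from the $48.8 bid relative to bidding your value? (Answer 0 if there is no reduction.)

$203.6

Bidding your value $853.6: you win (since $853.6 > $650) and pay $650. Payoff $203.6.
Bidding $48.8: you lose. Payoff $0.
The competing bid $650 lies between your shaded bid and your value, so underbidding forfeits an item you could have won at a profitable price.
Loss from deviating = $203.6 − ($0) = $203.6.
In a second-price auction your bid sets only whether you win, not what you pay, so bidding your true value is weakly dominant.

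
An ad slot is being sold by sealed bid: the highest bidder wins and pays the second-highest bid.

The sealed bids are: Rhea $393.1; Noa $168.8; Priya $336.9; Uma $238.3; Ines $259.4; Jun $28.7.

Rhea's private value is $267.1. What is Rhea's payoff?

−$69.8

Highest bid: Rhea at $393.1, so Rhea wins.
Second-highest bid: Priya at $336.9 — that is the price the winner pays.
Rhea's payoff = value − price = $267.1 − $336.9 = −$69.8.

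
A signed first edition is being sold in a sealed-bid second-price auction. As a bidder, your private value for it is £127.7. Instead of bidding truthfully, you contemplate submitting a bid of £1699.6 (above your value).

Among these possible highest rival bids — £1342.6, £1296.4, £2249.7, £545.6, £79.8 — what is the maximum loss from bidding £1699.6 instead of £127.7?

£1342.6: truthful gives £0, deviation gives −£1214.9 → loss £1214.9.
£1296.4: truthful gives £0, deviation gives −£1168.7 → loss £1168.7.
£2249.7: same outcome either way → loss £0.
£545.6: truthful gives £0, deviation gives −£417.9 → loss £417.9.
£79.8: same outcome either way → loss £0.
Maximum loss: £1214.9.

£1214.9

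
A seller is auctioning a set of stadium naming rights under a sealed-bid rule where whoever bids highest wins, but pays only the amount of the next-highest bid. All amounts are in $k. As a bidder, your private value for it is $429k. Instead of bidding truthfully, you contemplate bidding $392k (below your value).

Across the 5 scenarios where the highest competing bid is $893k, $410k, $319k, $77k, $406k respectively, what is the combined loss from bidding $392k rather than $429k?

The deviation costs you only when the competing bid falls strictly between $392k and $429k; elsewhere both bids give the same outcome.
$893k: outcomes coincide → loss $0k.
$410k: truthful payoff $19k, deviation payoff $0k → loss $19k.
$319k: outcomes coincide → loss $0k.
$77k: outcomes coincide → loss $0k.
$406k: truthful payoff $23k, deviation payoff $0k → loss $23k.
Total loss = $19k + $23k = $42k.

$42k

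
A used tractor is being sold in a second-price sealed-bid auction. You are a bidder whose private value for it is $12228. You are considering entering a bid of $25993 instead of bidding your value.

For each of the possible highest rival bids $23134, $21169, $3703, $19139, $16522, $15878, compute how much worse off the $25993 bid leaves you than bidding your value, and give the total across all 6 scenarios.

$34702

The deviation costs you only when the competing bid falls strictly between $12228 and $25993; elsewhere both bids give the same outcome.
$23134: truthful payoff $0, deviation payoff −$10906 → loss $10906.
$21169: truthful payoff $0, deviation payoff −$8941 → loss $8941.
$3703: outcomes coincide → loss $0.
$19139: truthful payoff $0, deviation payoff −$6911 → loss $6911.
$16522: truthful payoff $0, deviation payoff −$4294 → loss $4294.
$15878: truthful payoff $0, deviation payoff −$3650 → loss $3650.
Total loss = $10906 + $8941 + $6911 + $4294 + $3650 = $34702.
Because the price is fixed by the runner-up's bid, deviating from your value can only change a good outcome into a bad one — never the reverse.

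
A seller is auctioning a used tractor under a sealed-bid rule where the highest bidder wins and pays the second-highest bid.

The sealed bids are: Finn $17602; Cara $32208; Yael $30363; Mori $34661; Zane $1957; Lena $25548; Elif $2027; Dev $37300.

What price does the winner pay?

$34661

Highest bid: Dev at $37300, so Dev wins.
Second-highest bid: Mori at $34661 — that is the price the winner pays.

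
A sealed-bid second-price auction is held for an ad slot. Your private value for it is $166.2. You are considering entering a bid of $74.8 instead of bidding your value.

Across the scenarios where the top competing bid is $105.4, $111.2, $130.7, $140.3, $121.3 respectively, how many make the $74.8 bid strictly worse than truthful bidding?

5

The deviation hurts exactly when the highest competing bid lies strictly between $74.8 and $166.2 — underbidding then forfeits a profitable win.
$105.4: inside the interval → strictly worse (loss $60.8).
$111.2: inside the interval → strictly worse (loss $55).
$130.7: inside the interval → strictly worse (loss $35.5).
$140.3: inside the interval → strictly worse (loss $25.9).
$121.3: inside the interval → strictly worse (loss $44.9).
Count: 5.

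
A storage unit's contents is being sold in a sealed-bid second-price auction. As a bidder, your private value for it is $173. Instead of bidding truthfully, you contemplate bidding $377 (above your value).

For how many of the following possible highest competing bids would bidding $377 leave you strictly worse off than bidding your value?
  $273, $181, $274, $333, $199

5

The deviation hurts exactly when the highest competing bid lies strictly between $173 and $377 — overbidding then wins at a price above your value.
$273: inside the interval → strictly worse (loss $100).
$181: inside the interval → strictly worse (loss $8).
$274: inside the interval → strictly worse (loss $101).
$333: inside the interval → strictly worse (loss $160).
$199: inside the interval → strictly worse (loss $26).
Count: 5.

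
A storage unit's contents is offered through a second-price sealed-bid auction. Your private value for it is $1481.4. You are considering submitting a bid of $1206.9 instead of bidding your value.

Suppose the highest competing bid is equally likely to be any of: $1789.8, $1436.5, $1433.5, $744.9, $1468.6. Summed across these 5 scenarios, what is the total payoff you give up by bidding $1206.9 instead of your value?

The deviation costs you only when the competing bid falls strictly between $1206.9 and $1481.4; elsewhere both bids give the same outcome.
$1789.8: outcomes coincide → loss $0.
$1436.5: truthful payoff $44.9, deviation payoff $0 → loss $44.9.
$1433.5: truthful payoff $47.9, deviation payoff $0 → loss $47.9.
$744.9: outcomes coincide → loss $0.
$1468.6: truthful payoff $12.8, deviation payoff $0 → loss $12.8.
Total loss = $44.9 + $47.9 + $12.8 = $105.6.

$105.6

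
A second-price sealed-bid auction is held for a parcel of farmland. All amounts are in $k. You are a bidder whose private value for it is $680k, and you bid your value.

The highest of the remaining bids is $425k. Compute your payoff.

$255k

Your bid $680k exceeds the highest competing bid $425k, so you win.
In a second-price auction the winner pays the second-highest bid, $425k.
Payoff = value − price = $680k − $425k = $255k.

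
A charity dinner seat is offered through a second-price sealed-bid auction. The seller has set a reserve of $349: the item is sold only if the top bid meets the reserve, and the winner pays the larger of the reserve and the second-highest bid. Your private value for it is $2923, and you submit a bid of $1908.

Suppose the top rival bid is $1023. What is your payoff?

Your bid $1908 is the highest and exceeds the reserve.
Price = max(second-highest bid, reserve) = max($1023, $349) = $1023.
Payoff = $2923 − $1023 = $1900.

$1900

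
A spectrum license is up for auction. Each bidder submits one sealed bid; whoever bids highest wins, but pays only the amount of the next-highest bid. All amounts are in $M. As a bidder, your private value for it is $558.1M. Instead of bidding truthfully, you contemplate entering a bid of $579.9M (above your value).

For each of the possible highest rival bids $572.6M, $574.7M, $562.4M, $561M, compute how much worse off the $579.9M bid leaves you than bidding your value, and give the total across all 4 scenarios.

$38.3M

The deviation costs you only when the competing bid falls strictly between $558.1M and $579.9M; elsewhere both bids give the same outcome.
$572.6M: truthful payoff $0M, deviation payoff −$14.5M → loss $14.5M.
$574.7M: truthful payoff $0M, deviation payoff −$16.6M → loss $16.6M.
$562.4M: truthful payoff $0M, deviation payoff −$4.3M → loss $4.3M.
$561M: truthful payoff $0M, deviation payoff −$2.9M → loss $2.9M.
Total loss = $14.5M + $16.6M + $4.3M + $2.9M = $38.3M.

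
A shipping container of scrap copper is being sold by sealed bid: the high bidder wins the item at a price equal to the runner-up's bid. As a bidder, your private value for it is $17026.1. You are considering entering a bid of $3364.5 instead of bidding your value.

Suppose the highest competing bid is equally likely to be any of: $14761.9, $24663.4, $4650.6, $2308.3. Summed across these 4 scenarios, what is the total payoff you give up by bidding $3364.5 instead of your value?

The deviation costs you only when the competing bid falls strictly between $3364.5 and $17026.1; elsewhere both bids give the same outcome.
$14761.9: truthful payoff $2264.2, deviation payoff $0 → loss $2264.2.
$24663.4: outcomes coincide → loss $0.
$4650.6: truthful payoff $12375.5, deviation payoff $0 → loss $12375.5.
$2308.3: outcomes coincide → loss $0.
Total loss = $2264.2 + $12375.5 = $14639.7.
In a second-price auction your bid sets only whether you win, not what you pay, so bidding your true value is weakly dominant.

$14639.7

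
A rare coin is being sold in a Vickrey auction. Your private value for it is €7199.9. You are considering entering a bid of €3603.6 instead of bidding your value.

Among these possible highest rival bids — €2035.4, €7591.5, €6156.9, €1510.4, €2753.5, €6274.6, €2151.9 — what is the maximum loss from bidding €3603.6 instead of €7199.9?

€2035.4: same outcome either way → loss €0.
€7591.5: same outcome either way → loss €0.
€6156.9: truthful gives €1043, deviation gives €0 → loss €1043.
€1510.4: same outcome either way → loss €0.
€2753.5: same outcome either way → loss €0.
€6274.6: truthful gives €925.3, deviation gives €0 → loss €925.3.
€2151.9: same outcome either way → loss €0.
Maximum loss: €1043.

€1043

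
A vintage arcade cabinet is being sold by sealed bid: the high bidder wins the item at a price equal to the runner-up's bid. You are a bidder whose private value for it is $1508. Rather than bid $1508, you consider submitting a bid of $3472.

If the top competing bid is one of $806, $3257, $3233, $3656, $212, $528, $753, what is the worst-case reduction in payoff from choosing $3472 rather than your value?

$1749

$806: same outcome either way → loss $0.
$3257: truthful gives $0, deviation gives −$1749 → loss $1749.
$3233: truthful gives $0, deviation gives −$1725 → loss $1725.
$3656: same outcome either way → loss $0.
$212: same outcome either way → loss $0.
$528: same outcome either way → loss $0.
$753: same outcome either way → loss $0.
Maximum loss: $1749.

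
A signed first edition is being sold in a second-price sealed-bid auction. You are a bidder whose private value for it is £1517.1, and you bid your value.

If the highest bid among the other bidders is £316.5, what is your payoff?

Your bid £1517.1 exceeds the highest competing bid £316.5, so you win.
In a second-price auction the winner pays the second-highest bid, £316.5.
Payoff = value − price = £1517.1 − £316.5 = £1200.6.

£1200.6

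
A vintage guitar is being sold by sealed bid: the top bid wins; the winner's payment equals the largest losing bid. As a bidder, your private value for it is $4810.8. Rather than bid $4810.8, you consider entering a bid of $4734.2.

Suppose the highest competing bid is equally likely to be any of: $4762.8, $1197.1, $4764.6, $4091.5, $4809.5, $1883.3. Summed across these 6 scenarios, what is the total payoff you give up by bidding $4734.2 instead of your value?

The deviation costs you only when the competing bid falls strictly between $4734.2 and $4810.8; elsewhere both bids give the same outcome.
$4762.8: truthful payoff $48, deviation payoff $0 → loss $48.
$1197.1: outcomes coincide → loss $0.
$4764.6: truthful payoff $46.2, deviation payoff $0 → loss $46.2.
$4091.5: outcomes coincide → loss $0.
$4809.5: truthful payoff $1.3, deviation payoff $0 → loss $1.3.
$1883.3: outcomes coincide → loss $0.
Total loss = $48 + $46.2 + $1.3 = $95.5.

$95.5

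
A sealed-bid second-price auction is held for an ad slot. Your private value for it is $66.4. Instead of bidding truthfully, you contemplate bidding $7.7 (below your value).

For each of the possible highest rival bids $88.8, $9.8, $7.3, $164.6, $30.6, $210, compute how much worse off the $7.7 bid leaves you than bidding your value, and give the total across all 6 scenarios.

$92.4

The deviation costs you only when the competing bid falls strictly between $7.7 and $66.4; elsewhere both bids give the same outcome.
$88.8: outcomes coincide → loss $0.
$9.8: truthful payoff $56.6, deviation payoff $0 → loss $56.6.
$7.3: outcomes coincide → loss $0.
$164.6: outcomes coincide → loss $0.
$30.6: truthful payoff $35.8, deviation payoff $0 → loss $35.8.
$210: outcomes coincide → loss $0.
Total loss = $56.6 + $35.8 = $92.4.
Truthful bidding weakly dominates here: raising your bid can only win items priced above your value, and lowering it can only forfeit items priced below.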